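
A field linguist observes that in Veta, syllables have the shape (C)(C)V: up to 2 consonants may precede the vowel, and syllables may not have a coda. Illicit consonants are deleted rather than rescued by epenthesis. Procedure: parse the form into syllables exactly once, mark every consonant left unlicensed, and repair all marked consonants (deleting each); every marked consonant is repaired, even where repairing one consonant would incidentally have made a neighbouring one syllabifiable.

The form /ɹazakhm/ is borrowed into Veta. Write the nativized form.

Under (C)(C)V, the unsyllabifiable consonants are /k/, /h/, /m/ (no codas are permitted; onsets may contain at most 2 consonants).
Each unlicensed consonant is deleted: /k/, /h/, /m/.

ɹaza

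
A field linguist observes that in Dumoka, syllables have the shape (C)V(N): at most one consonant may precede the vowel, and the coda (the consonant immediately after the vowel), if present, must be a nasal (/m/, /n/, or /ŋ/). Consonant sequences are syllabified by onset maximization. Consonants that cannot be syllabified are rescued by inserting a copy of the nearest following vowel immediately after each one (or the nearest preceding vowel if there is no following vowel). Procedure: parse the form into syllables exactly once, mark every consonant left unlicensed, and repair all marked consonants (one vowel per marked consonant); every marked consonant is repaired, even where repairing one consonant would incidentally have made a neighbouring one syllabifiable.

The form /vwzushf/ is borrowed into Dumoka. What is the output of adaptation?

Under (C)V(N), the unsyllabifiable consonants are /v/, /w/, /s/, /h/, /f/ (only a nasal (/m/, /n/, or /ŋ/) is licensed in coda position; onsets are limited to one consonant).
Inserting the epenthetic vowel yields /v/ → /vu/, /w/ → /wu/, /s/ → /su/, /h/ → /hu/, /f/ → /fu/.

vuwuzusuhufu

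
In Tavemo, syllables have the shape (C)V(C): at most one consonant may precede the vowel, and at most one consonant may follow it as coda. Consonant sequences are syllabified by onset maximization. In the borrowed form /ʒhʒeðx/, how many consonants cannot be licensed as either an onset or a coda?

Under (C)V(C), the unsyllabifiable consonants are /ʒ/, /h/, /x/ (at most one coda consonant is licensed; onsets are limited to one consonant).

3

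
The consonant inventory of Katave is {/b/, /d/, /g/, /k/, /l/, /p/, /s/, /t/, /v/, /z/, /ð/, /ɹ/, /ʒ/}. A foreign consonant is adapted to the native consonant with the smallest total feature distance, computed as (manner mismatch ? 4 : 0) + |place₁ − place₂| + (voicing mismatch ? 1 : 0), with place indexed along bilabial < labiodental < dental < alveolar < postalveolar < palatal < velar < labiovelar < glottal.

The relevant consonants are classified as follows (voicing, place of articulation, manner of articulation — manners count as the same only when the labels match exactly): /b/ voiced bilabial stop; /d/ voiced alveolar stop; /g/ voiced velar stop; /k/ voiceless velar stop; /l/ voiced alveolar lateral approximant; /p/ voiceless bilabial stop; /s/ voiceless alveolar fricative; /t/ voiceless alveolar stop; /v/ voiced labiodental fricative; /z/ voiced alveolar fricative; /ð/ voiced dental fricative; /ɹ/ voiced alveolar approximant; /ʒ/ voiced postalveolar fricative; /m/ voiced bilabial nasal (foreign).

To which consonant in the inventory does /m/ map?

/b/ is closest: manner differs (nasal→stop, +4), place distance 0 (bilabial→bilabial), same voicing; total 4. Next closest is /p/ at distance 5.

b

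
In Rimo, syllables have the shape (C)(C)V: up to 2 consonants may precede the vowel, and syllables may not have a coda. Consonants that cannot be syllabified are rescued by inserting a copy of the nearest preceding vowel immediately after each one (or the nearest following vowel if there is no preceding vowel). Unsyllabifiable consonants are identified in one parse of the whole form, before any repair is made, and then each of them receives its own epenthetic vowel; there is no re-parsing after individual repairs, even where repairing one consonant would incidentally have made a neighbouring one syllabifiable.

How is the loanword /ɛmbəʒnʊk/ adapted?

ɛmbəʒnʊkʊ

Under (C)(C)V, the unsyllabifiable consonants are /k/ (no codas are permitted; onsets may contain at most 2 consonants).
Each unlicensed consonant becomes the onset of a new syllable: /k/ → /kʊ/.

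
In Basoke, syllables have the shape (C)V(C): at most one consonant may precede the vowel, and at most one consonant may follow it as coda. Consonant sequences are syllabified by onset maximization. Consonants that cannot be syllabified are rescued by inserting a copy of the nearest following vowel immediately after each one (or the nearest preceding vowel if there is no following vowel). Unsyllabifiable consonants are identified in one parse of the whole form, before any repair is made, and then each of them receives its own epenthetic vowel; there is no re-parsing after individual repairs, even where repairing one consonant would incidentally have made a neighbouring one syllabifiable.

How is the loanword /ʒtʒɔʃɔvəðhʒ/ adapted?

ʒɔtɔʒɔʃɔvəðhəʒə

Syllabifying with onset maximization leaves /ʒ/, /t/, /h/, /ʒ/ stranded (at most one coda consonant is licensed; onsets are limited to one consonant).
Each unlicensed consonant becomes the onset of a new syllable: /ʒ/ → /ʒɔ/, /t/ → /tɔ/, /h/ → /hə/, /ʒ/ → /ʒə/.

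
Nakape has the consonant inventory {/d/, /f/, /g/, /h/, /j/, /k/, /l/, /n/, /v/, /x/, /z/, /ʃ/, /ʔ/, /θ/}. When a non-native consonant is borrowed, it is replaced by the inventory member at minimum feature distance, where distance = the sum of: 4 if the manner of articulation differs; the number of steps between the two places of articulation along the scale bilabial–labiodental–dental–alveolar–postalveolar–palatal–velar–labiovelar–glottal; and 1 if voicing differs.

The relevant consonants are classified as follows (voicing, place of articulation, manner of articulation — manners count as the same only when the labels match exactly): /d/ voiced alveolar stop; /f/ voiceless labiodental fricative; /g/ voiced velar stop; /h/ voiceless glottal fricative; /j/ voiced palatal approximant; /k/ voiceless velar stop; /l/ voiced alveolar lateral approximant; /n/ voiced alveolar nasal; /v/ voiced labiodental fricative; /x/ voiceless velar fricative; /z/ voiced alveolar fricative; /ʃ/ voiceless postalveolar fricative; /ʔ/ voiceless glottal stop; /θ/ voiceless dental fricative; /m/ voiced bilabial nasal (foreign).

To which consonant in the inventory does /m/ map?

/n/ is closest: same manner (nasal), place distance 3 (bilabial→alveolar), same voicing; total 3. Next closest is /v/ at distance 5.

n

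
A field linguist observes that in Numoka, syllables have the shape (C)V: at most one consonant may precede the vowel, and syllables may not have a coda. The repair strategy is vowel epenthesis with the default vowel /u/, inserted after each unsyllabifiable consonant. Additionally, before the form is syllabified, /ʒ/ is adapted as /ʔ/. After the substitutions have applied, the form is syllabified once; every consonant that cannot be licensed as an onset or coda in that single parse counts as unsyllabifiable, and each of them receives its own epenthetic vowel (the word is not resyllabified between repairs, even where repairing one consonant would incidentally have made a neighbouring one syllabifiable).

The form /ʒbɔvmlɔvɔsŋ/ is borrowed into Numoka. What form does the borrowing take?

Substitution: /ʒ/ → /ʔ/, giving /ʔbɔvmlɔvɔsŋ/.
Syllabifying with onset maximization leaves /ʔ/, /v/, /m/, /s/, /ŋ/ stranded (no codas are permitted; onsets are limited to one consonant).
Epenthesis after each stranded consonant: /ʔ/ → /ʔu/, /v/ → /vu/, /m/ → /mu/, /s/ → /su/, /ŋ/ → /ŋu/.

ʔubɔvumulɔvɔsuŋu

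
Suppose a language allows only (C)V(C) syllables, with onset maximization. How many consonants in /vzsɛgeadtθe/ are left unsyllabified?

3

Under (C)V(C), the unsyllabifiable consonants are /v/, /z/, /t/ (at most one coda consonant is licensed; onsets are limited to one consonant).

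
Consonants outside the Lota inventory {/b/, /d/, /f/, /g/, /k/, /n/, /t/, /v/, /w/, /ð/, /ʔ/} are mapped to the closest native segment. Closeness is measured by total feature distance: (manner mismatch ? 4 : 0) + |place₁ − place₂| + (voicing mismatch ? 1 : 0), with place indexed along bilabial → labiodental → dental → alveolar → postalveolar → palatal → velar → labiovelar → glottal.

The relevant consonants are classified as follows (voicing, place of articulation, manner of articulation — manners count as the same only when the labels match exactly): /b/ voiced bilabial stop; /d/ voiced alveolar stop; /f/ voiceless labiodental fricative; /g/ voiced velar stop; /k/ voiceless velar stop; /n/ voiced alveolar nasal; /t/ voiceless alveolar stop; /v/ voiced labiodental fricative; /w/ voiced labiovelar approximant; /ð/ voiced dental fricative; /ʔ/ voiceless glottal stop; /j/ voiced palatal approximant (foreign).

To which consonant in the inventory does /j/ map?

w

/w/ is closest: same manner (approximant), place distance 2 (palatal→labiovelar), same voicing; total 2. Next closest is /g/ at distance 5.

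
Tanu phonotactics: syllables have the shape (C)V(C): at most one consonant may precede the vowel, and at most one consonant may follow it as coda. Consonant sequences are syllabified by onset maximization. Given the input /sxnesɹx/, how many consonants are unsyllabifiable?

4

The consonants /s/, /x/, /ɹ/, /x/ cannot be parsed into a legal (C)V(C) syllable (at most one coda consonant is licensed; onsets are limited to one consonant).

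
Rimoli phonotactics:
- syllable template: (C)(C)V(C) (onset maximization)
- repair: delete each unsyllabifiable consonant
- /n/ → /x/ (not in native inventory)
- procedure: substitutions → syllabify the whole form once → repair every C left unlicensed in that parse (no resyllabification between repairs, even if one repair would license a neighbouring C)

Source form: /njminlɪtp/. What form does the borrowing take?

Substitution: /n/ → /x/, giving /xjmixlɪtp/.
The consonants /x/, /p/ cannot be parsed into a legal (C)(C)V(C) syllable (at most one coda consonant is licensed; onsets may contain at most 2 consonants).
Deleting the stranded consonants removes /x/, /p/.

jmixlɪt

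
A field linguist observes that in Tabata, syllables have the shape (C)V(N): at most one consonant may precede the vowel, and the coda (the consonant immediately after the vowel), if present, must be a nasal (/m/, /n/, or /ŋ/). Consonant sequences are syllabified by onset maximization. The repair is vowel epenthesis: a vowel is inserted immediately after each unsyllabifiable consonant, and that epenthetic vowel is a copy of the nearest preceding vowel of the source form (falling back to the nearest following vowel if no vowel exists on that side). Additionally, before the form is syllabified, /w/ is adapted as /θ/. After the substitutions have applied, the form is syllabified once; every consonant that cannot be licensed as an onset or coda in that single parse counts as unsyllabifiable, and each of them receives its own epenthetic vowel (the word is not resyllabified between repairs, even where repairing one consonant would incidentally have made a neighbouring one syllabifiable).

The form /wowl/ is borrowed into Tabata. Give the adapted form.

Substitution: /w/ → /θ/, giving /θoθl/.
Under (C)V(N), the unsyllabifiable consonants are /θ/, /l/ (only a nasal (/m/, /n/, or /ŋ/) is licensed in coda position; onsets are limited to one consonant).
Epenthesis after each stranded consonant: /θ/ → /θo/, /l/ → /lo/.

θoθolo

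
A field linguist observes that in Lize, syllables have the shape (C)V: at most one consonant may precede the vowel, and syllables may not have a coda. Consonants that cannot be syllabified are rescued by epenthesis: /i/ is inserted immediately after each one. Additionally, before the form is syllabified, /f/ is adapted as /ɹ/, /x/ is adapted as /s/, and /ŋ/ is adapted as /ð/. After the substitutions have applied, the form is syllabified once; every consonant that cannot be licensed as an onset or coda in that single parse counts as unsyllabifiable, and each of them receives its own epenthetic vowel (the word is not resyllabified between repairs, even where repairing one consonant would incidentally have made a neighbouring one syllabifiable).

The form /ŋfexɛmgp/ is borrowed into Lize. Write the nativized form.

ðiɹesɛmigipi

Substitution: /ŋ/ → /ð/, /f/ → /ɹ/, /x/ → /s/, giving /ðɹesɛmgp/.
Syllabifying with onset maximization leaves /ð/, /m/, /g/, /p/ stranded (no codas are permitted; onsets are limited to one consonant).
Each unlicensed consonant becomes the onset of a new syllable: /ð/ → /ði/, /m/ → /mi/, /g/ → /gi/, /p/ → /pi/.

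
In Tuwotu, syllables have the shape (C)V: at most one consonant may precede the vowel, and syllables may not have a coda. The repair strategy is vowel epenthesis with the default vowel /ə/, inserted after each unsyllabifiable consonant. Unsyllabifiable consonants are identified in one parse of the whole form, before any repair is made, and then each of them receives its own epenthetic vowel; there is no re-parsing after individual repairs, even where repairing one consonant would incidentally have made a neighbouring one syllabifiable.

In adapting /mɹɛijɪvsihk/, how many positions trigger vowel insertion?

The unsyllabifiable consonants are /m/, /v/, /h/, /k/; each receives one epenthetic vowel.

4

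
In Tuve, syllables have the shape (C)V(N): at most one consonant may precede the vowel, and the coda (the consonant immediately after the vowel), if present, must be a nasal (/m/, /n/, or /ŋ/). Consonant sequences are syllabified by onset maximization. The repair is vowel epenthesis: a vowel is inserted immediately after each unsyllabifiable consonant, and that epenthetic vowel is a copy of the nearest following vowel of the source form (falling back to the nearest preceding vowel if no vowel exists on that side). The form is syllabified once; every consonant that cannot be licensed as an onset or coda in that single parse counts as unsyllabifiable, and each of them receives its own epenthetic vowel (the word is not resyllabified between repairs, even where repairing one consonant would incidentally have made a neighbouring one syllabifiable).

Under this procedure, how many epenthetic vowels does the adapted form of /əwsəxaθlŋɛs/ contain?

The unsyllabifiable consonants are /w/, /θ/, /l/, /s/; each receives one epenthetic vowel.

4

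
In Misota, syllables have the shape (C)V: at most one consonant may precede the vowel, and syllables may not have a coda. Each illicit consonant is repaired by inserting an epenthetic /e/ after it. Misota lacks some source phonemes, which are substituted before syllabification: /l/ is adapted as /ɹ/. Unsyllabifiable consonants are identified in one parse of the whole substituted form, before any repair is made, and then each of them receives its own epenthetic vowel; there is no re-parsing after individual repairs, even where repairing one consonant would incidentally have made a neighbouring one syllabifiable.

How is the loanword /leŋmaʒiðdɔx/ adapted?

ɹeŋemaʒiðedɔxe

Substitution: /l/ → /ɹ/, giving /ɹeŋmaʒiðdɔx/.
Syllabifying with onset maximization leaves /ŋ/, /ð/, /x/ stranded (no codas are permitted; onsets are limited to one consonant).
Each unlicensed consonant becomes the onset of a new syllable: /ŋ/ → /ŋe/, /ð/ → /ðe/, /x/ → /xe/.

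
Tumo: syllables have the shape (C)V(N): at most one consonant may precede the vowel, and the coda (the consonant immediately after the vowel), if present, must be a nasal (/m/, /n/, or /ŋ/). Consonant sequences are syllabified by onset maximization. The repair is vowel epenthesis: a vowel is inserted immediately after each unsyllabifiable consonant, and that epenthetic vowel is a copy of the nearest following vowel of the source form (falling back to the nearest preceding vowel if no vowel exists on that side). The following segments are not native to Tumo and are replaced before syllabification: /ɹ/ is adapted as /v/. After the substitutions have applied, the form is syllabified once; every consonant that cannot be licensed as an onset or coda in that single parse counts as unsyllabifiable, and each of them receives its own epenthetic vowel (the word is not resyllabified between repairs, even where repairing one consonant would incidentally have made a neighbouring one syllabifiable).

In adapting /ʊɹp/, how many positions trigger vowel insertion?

After substitution the input is /ʊvp/.
The unsyllabifiable consonants are /v/, /p/; each receives one epenthetic vowel.

2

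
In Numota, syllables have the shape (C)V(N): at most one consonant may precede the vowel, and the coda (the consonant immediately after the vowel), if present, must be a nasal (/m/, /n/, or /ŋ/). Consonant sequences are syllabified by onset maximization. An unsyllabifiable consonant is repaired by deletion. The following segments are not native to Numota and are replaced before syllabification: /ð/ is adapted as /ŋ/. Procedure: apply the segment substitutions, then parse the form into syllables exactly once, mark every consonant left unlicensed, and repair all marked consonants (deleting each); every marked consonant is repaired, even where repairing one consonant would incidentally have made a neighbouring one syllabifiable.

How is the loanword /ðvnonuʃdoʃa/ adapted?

Substitution: /ð/ → /ŋ/, giving /ŋvnonuʃdoʃa/.
Syllabifying with onset maximization leaves /ŋ/, /v/, /ʃ/ stranded (only a nasal (/m/, /n/, or /ŋ/) is licensed in coda position; onsets are limited to one consonant).
Deletion applies to /ŋ/, /v/, /ʃ/.

nonudoʃa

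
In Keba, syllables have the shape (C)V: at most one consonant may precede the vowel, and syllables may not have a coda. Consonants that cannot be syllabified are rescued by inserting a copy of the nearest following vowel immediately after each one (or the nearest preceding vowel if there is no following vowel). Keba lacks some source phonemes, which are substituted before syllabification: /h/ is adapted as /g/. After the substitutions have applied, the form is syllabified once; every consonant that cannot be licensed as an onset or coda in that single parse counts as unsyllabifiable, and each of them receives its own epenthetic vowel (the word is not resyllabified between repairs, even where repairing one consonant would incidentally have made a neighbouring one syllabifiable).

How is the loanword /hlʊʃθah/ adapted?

gʊlʊʃaθaga

Substitution: /h/ → /g/, giving /glʊʃθag/.
The consonants /g/, /ʃ/, /g/ cannot be parsed into a legal (C)V syllable (no codas are permitted; onsets are limited to one consonant).
Inserting the epenthetic vowel yields /g/ → /gʊ/, /ʃ/ → /ʃa/, /g/ → /ga/.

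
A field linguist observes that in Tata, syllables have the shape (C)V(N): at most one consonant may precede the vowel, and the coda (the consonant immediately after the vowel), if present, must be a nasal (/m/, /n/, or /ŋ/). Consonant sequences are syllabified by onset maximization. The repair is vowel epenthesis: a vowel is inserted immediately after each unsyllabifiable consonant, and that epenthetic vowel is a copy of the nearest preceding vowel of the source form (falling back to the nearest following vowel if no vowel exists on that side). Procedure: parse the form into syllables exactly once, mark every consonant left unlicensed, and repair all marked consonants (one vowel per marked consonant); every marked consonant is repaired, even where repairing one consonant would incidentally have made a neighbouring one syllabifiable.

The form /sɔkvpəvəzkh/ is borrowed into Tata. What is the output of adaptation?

Syllabifying with onset maximization leaves /k/, /v/, /z/, /k/, /h/ stranded (only a nasal (/m/, /n/, or /ŋ/) is licensed in coda position; onsets are limited to one consonant).
Inserting the epenthetic vowel yields /k/ → /kɔ/, /v/ → /vɔ/, /z/ → /zə/, /k/ → /kə/, /h/ → /hə/.

sɔkɔvɔpəvəzəkəhə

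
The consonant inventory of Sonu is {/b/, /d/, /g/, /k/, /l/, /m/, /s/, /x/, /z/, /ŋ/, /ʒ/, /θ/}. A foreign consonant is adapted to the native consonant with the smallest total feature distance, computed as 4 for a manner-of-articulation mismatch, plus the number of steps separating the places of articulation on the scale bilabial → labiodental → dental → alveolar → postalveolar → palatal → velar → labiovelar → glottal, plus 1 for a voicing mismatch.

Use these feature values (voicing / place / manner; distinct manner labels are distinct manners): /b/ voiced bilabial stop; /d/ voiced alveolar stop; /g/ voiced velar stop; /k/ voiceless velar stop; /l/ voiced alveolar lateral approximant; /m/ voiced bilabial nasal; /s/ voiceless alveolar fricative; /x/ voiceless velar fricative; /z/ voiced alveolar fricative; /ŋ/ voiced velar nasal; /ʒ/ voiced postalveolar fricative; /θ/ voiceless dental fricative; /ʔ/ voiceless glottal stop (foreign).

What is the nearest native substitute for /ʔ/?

/k/ is closest: same manner (stop), place distance 2 (glottal→velar), same voicing; total 2. Next closest is /g/ at distance 3.

k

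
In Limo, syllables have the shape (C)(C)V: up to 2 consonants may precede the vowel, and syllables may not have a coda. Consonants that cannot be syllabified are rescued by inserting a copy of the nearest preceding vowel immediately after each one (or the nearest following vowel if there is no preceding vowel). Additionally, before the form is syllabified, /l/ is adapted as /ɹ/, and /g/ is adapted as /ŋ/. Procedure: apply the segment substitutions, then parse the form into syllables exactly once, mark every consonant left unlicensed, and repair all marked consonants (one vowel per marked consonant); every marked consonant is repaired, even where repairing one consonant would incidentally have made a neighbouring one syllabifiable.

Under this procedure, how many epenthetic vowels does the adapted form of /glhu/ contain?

1

After substitution the input is /ŋɹhu/.
The unsyllabifiable consonants are /ŋ/; each receives one epenthetic vowel.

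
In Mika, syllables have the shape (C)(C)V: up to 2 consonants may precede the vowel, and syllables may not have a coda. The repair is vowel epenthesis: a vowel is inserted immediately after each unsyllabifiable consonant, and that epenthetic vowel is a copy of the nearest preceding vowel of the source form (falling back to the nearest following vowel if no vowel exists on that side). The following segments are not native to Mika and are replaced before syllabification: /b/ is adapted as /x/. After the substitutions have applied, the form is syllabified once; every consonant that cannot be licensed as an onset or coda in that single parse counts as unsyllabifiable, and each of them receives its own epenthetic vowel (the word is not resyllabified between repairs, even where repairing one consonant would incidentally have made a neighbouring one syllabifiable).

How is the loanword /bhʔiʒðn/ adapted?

Substitution: /b/ → /x/, giving /xhʔiʒðn/.
The consonants /x/, /ʒ/, /ð/, /n/ cannot be parsed into a legal (C)(C)V syllable (no codas are permitted; onsets may contain at most 2 consonants).
Each unlicensed consonant becomes the onset of a new syllable: /x/ → /xi/, /ʒ/ → /ʒi/, /ð/ → /ði/, /n/ → /ni/.

xihʔiʒiðini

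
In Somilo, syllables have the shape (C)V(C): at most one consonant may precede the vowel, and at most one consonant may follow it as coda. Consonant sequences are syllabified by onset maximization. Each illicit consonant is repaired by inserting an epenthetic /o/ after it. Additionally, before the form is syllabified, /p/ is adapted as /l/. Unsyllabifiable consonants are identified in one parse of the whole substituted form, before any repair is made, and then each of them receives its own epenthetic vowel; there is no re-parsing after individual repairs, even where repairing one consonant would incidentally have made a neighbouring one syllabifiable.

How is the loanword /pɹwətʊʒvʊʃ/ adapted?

Substitution: /p/ → /l/, giving /lɹwətʊʒvʊʃ/.
Under (C)V(C), the unsyllabifiable consonants are /l/, /ɹ/ (at most one coda consonant is licensed; onsets are limited to one consonant).
Epenthesis after each stranded consonant: /l/ → /lo/, /ɹ/ → /ɹo/.

loɹowətʊʒvʊʃ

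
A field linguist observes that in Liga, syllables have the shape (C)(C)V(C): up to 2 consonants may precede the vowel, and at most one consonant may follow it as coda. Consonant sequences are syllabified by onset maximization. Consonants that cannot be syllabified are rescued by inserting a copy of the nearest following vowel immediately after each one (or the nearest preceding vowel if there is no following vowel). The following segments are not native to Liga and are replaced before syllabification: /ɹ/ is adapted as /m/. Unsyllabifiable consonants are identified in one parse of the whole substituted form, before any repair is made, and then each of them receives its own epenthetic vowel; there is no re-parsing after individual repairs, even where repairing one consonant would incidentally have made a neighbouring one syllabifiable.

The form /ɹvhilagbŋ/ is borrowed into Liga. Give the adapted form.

mivhilagbaŋa

Substitution: /ɹ/ → /m/, giving /mvhilagbŋ/.
The consonants /m/, /b/, /ŋ/ cannot be parsed into a legal (C)(C)V(C) syllable (at most one coda consonant is licensed; onsets may contain at most 2 consonants).
Inserting the epenthetic vowel yields /m/ → /mi/, /b/ → /ba/, /ŋ/ → /ŋa/.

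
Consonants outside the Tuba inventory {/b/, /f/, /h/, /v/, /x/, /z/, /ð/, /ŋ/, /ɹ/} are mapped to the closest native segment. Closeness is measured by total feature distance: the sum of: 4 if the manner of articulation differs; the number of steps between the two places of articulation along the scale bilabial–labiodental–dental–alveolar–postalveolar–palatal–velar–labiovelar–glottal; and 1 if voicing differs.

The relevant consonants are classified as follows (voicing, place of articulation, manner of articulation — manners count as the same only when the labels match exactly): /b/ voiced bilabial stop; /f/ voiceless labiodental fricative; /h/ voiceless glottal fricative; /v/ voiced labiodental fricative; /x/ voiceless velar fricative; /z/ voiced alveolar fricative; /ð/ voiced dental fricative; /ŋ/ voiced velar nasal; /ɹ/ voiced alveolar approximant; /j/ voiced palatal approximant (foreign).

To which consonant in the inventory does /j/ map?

ɹ

/ɹ/ is closest: same manner (approximant), place distance 2 (palatal→alveolar), same voicing; total 2. Next closest is /ŋ/ at distance 5.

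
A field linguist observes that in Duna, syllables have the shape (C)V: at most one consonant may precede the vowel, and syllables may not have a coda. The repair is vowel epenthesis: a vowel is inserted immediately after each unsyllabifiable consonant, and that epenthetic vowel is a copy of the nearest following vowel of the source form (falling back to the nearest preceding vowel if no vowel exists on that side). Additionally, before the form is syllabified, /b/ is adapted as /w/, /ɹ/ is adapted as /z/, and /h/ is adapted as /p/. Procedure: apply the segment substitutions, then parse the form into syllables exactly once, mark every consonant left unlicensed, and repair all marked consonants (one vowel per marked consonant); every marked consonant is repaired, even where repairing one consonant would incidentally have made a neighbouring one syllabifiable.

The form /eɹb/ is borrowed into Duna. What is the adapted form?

ezewe

Substitution: /ɹ/ → /z/, /b/ → /w/, giving /ezw/.
Under (C)V, the unsyllabifiable consonants are /z/, /w/ (no codas are permitted; onsets are limited to one consonant).
Inserting the epenthetic vowel yields /z/ → /ze/, /w/ → /we/.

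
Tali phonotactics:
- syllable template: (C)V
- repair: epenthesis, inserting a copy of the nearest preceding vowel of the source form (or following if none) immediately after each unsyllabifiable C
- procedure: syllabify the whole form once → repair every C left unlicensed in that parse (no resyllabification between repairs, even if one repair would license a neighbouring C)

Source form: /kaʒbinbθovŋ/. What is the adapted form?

Under (C)V, the unsyllabifiable consonants are /ʒ/, /n/, /b/, /v/, /ŋ/ (no codas are permitted; onsets are limited to one consonant).
Inserting the epenthetic vowel yields /ʒ/ → /ʒa/, /n/ → /ni/, /b/ → /bi/, /v/ → /vo/, /ŋ/ → /ŋo/.

kaʒabinibiθovoŋo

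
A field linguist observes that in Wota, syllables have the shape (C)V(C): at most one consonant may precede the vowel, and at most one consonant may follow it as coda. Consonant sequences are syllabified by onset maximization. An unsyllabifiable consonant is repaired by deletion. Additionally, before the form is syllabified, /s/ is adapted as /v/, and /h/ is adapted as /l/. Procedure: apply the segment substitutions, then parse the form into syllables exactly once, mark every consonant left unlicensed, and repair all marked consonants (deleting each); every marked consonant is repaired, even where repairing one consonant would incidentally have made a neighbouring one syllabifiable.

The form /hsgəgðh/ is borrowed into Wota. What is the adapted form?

gəg

Substitution: /h/ → /l/, /s/ → /v/, giving /lvgəgðl/.
Syllabifying with onset maximization leaves /l/, /v/, /ð/, /l/ stranded (at most one coda consonant is licensed; onsets are limited to one consonant).
Deletion applies to /l/, /v/, /ð/, /l/.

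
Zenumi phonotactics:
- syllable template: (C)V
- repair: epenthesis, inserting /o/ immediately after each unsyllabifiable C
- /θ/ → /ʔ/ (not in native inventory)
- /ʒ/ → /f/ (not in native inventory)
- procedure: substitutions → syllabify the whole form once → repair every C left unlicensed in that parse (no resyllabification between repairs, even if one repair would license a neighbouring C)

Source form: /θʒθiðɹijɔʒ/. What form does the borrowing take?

ʔofoʔiðoɹijɔfo

Substitution: /θ/ → /ʔ/, /ʒ/ → /f/, giving /ʔfʔiðɹijɔf/.
Syllabifying with onset maximization leaves /ʔ/, /f/, /ð/, /f/ stranded (no codas are permitted; onsets are limited to one consonant).
Each unlicensed consonant becomes the onset of a new syllable: /ʔ/ → /ʔo/, /f/ → /fo/, /ð/ → /ðo/, /f/ → /fo/.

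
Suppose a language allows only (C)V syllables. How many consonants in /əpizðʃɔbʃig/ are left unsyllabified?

Under (C)V, the unsyllabifiable consonants are /z/, /ð/, /b/, /g/ (no codas are permitted; onsets are limited to one consonant).

4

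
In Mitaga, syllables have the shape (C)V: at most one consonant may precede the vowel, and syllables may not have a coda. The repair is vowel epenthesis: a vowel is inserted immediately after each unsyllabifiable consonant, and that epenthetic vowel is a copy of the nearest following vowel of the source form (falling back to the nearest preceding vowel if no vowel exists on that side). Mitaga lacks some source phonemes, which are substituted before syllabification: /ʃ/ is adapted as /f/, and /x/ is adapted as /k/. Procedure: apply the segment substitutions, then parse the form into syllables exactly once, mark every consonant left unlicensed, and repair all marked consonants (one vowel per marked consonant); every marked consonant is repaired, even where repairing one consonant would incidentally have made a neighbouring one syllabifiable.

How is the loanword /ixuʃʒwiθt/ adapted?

Substitution: /x/ → /k/, /ʃ/ → /f/, giving /ikufʒwiθt/.
The consonants /f/, /ʒ/, /θ/, /t/ cannot be parsed into a legal (C)V syllable (no codas are permitted; onsets are limited to one consonant).
Inserting the epenthetic vowel yields /f/ → /fi/, /ʒ/ → /ʒi/, /θ/ → /θi/, /t/ → /ti/.

ikufiʒiwiθiti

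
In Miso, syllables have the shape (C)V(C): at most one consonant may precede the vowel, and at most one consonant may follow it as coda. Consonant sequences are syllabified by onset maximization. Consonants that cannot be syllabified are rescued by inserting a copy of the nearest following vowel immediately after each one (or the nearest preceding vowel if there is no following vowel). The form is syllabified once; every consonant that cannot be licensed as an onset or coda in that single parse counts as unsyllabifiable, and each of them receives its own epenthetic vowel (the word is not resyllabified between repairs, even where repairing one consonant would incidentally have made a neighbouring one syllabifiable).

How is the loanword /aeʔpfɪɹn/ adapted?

Syllabifying with onset maximization leaves /p/, /n/ stranded (at most one coda consonant is licensed; onsets are limited to one consonant).
Epenthesis after each stranded consonant: /p/ → /pɪ/, /n/ → /nɪ/.

aeʔpɪfɪɹnɪ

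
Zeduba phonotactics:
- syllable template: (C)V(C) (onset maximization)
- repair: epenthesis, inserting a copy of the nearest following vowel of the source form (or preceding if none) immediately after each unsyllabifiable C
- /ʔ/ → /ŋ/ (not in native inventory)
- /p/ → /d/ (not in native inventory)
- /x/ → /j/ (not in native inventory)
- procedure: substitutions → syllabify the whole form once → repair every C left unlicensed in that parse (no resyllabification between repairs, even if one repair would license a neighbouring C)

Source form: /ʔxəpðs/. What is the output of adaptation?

ŋəjədðəsə

Substitution: /ʔ/ → /ŋ/, /x/ → /j/, /p/ → /d/, giving /ŋjədðs/.
Syllabifying with onset maximization leaves /ŋ/, /ð/, /s/ stranded (at most one coda consonant is licensed; onsets are limited to one consonant).
Each unlicensed consonant becomes the onset of a new syllable: /ŋ/ → /ŋə/, /ð/ → /ðə/, /s/ → /sə/.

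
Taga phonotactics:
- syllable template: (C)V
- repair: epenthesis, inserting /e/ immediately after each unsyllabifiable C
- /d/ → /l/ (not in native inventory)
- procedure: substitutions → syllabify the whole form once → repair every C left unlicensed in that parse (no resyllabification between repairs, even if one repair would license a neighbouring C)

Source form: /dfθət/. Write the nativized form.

lefeθəte

Substitution: /d/ → /l/, giving /lfθət/.
Under (C)V, the unsyllabifiable consonants are /l/, /f/, /t/ (no codas are permitted; onsets are limited to one consonant).
Inserting the epenthetic vowel yields /l/ → /le/, /f/ → /fe/, /t/ → /te/.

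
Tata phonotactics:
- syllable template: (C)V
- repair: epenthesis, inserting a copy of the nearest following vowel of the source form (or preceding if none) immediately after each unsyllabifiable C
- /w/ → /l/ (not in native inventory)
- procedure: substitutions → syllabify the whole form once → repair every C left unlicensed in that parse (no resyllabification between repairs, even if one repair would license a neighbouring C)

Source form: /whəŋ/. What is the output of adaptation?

ləhəŋə

Substitution: /w/ → /l/, giving /lhəŋ/.
Syllabifying with onset maximization leaves /l/, /ŋ/ stranded (no codas are permitted; onsets are limited to one consonant).
Inserting the epenthetic vowel yields /l/ → /lə/, /ŋ/ → /ŋə/.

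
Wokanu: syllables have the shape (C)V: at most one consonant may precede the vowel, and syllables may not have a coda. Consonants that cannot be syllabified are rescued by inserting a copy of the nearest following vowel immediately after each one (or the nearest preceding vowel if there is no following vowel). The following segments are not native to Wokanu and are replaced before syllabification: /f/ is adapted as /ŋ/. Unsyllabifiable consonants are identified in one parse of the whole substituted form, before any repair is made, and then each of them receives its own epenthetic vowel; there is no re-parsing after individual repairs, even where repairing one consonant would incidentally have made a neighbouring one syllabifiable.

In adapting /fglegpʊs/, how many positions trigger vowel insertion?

After substitution the input is /ŋglegpʊs/.
The unsyllabifiable consonants are /ŋ/, /g/, /g/, /s/; each receives one epenthetic vowel.

4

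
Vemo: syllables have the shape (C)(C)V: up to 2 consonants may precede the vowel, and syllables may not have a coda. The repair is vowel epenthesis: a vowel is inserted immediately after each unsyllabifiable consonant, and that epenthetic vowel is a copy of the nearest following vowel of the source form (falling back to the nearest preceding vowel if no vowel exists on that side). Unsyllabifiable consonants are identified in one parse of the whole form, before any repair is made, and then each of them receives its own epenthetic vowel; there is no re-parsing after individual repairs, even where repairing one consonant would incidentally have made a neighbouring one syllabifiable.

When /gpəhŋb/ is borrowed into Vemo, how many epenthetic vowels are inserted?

The unsyllabifiable consonants are /h/, /ŋ/, /b/; each receives one epenthetic vowel.

3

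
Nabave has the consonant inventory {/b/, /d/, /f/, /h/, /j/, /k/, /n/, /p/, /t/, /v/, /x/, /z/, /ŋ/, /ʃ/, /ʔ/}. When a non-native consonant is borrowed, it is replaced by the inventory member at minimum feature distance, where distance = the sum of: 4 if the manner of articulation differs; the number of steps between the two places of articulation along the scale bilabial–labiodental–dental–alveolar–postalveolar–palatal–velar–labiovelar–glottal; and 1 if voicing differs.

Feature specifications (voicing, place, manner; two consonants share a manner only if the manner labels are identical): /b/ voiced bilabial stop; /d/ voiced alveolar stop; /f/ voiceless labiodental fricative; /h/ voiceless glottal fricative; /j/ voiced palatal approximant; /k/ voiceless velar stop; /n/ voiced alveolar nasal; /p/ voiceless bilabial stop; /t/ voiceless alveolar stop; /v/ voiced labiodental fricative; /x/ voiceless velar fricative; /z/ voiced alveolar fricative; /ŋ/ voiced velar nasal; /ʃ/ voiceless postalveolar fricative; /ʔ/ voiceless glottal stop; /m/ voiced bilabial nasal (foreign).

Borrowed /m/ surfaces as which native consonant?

n

/n/ is closest: same manner (nasal), place distance 3 (bilabial→alveolar), same voicing; total 3. Next closest is /b/ at distance 4.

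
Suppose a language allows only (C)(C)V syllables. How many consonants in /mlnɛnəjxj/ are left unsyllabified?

4

Syllabifying with onset maximization leaves /m/, /j/, /x/, /j/ stranded (no codas are permitted; onsets may contain at most 2 consonants).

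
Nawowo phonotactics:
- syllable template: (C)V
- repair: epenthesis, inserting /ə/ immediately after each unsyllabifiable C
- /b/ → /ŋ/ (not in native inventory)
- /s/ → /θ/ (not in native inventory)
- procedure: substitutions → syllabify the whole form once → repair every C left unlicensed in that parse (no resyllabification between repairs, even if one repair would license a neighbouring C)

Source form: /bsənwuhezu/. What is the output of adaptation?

ŋəθənəwuhezu

Substitution: /b/ → /ŋ/, /s/ → /θ/, giving /ŋθənwuhezu/.
The consonants /ŋ/, /n/ cannot be parsed into a legal (C)V syllable (no codas are permitted; onsets are limited to one consonant).
Each unlicensed consonant becomes the onset of a new syllable: /ŋ/ → /ŋə/, /n/ → /nə/.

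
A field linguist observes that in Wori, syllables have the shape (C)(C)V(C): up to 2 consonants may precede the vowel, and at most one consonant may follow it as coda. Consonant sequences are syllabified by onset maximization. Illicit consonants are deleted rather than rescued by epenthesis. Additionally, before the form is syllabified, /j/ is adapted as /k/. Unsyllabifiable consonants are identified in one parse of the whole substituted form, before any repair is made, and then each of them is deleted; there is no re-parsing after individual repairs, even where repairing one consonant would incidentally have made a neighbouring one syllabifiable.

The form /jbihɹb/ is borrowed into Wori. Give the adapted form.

kbih

Substitution: /j/ → /k/, giving /kbihɹb/.
The consonants /ɹ/, /b/ cannot be parsed into a legal (C)(C)V(C) syllable (at most one coda consonant is licensed; onsets may contain at most 2 consonants).
Deleting the stranded consonants removes /ɹ/, /b/.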